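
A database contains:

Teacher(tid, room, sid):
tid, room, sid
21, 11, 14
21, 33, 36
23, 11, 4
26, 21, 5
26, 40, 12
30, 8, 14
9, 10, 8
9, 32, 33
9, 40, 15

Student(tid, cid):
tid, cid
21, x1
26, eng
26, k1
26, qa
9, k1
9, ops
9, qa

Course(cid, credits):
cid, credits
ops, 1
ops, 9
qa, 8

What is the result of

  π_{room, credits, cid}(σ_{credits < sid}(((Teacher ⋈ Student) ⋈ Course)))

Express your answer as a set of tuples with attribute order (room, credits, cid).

Natural join on tid: {(21, 11, 14, x1), (21, 33, 36, x1), (26, 21, 5, eng), (26, 21, 5, k1), (26, 21, 5, qa), (26, 40, 12, eng), (26, 40, 12, k1), (26, 40, 12, qa), (9, 10, 8, k1), (9, 10, 8, ops), (9, 10, 8, qa), (9, 32, 33, k1), (9, 32, 33, ops), (9, 32, 33, qa), (9, 40, 15, k1), (9, 40, 15, ops), (9, 40, 15, qa)}
Natural join on cid: {(26, 21, 5, qa, 8), (26, 40, 12, qa, 8), (9, 10, 8, ops, 1), (9, 10, 8, ops, 9), (9, 10, 8, qa, 8), (9, 32, 33, ops, 1), (9, 32, 33, ops, 9), (9, 32, 33, qa, 8), (9, 40, 15, ops, 1), (9, 40, 15, ops, 9), (9, 40, 15, qa, 8)}
Filtering on credits < sid leaves {(26, 40, 12, qa, 8), (9, 10, 8, ops, 1), (9, 32, 33, ops, 1), (9, 32, 33, ops, 9), (9, 32, 33, qa, 8), (9, 40, 15, ops, 1), (9, 40, 15, ops, 9), (9, 40, 15, qa, 8)}.
π_{room, credits, cid} gives {(10, 1, ops), (32, 1, ops), (32, 8, qa), (32, 9, ops), (40, 1, ops), (40, 8, qa), (40, 9, ops)} (1 duplicate(s) eliminated).

{(10, 1, ops), (32, 1, ops), (32, 8, qa), (32, 9, ops), (40, 1, ops), (40, 8, qa), (40, 9, ops)}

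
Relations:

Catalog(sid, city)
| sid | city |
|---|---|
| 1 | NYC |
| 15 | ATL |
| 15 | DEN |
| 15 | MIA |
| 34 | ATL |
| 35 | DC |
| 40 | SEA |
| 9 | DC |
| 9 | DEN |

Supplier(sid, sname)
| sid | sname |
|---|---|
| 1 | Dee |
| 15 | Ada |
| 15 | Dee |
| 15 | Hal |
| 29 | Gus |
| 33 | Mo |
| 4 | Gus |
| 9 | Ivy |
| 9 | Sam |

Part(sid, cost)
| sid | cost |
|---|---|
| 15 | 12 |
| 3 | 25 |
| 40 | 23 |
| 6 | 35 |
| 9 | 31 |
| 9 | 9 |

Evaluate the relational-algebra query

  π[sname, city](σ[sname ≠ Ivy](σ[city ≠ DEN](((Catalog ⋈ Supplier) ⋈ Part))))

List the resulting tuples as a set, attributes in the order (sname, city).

Joining Catalog and Supplier on sid yields {(1, NYC, Dee), (15, ATL, Ada), (15, ATL, Dee), (15, ATL, Hal), (15, DEN, Ada), (15, DEN, Dee), (15, DEN, Hal), (15, MIA, Ada), (15, MIA, Dee), (15, MIA, Hal), (9, DC, Ivy), (9, DC, Sam), (9, DEN, Ivy), (9, DEN, Sam)}.
Joining (Catalog ⋈ Supplier) and Part on sid yields {(15, ATL, Ada, 12), (15, ATL, Dee, 12), (15, ATL, Hal, 12), (15, DEN, Ada, 12), (15, DEN, Dee, 12), (15, DEN, Hal, 12), (15, MIA, Ada, 12), (15, MIA, Dee, 12), (15, MIA, Hal, 12), (9, DC, Ivy, 31), (9, DC, Ivy, 9), (9, DC, Sam, 31), (9, DC, Sam, 9), (9, DEN, Ivy, 31), (9, DEN, Ivy, 9), (9, DEN, Sam, 31), (9, DEN, Sam, 9)}.
Apply σ_{city ≠ DEN}; surviving tuples: {(15, ATL, Ada, 12), (15, ATL, Dee, 12), (15, ATL, Hal, 12), (15, MIA, Ada, 12), (15, MIA, Dee, 12), (15, MIA, Hal, 12), (9, DC, Ivy, 31), (9, DC, Ivy, 9), (9, DC, Sam, 31), (9, DC, Sam, 9)}
Apply σ_{sname ≠ Ivy}; surviving tuples: {(15, ATL, Ada, 12), (15, ATL, Dee, 12), (15, ATL, Hal, 12), (15, MIA, Ada, 12), (15, MIA, Dee, 12), (15, MIA, Hal, 12), (9, DC, Sam, 31), (9, DC, Sam, 9)}
π[sname, city]: project onto (sname, city) (1 duplicate(s) eliminated) → {(Ada, ATL), (Ada, MIA), (Dee, ATL), (Dee, MIA), (Hal, ATL), (Hal, MIA), (Sam, DC)}

{(Ada, ATL), (Ada, MIA), (Dee, ATL), (Dee, MIA), (Hal, ATL), (Hal, MIA), (Sam, DC)}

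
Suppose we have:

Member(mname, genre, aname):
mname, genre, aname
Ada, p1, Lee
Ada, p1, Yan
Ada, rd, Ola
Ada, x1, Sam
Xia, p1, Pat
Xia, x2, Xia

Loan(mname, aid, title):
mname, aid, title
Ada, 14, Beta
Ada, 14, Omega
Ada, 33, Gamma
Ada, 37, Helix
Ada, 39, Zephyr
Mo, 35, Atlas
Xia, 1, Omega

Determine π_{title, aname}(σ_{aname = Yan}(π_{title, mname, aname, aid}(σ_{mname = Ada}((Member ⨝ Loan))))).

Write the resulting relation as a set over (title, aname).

{(Beta, Yan), (Gamma, Yan), (Helix, Yan), (Omega, Yan), (Zephyr, Yan)}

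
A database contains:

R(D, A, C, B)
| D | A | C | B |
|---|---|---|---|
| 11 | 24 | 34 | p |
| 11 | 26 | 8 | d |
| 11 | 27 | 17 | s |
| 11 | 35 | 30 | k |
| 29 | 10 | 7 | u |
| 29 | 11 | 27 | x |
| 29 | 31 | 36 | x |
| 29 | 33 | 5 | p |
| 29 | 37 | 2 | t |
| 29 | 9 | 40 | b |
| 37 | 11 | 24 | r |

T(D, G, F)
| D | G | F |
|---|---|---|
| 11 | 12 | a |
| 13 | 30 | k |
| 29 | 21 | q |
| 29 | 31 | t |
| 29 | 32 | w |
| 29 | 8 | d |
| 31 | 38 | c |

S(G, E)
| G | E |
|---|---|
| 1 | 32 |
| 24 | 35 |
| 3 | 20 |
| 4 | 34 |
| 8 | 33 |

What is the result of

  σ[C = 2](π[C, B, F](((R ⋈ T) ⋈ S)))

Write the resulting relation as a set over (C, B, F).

{(2, t, d)}

Natural join on D: {(11, 24, 34, p, 12, a), (11, 26, 8, d, 12, a), (11, 27, 17, s, 12, a), (11, 35, 30, k, 12, a), (29, 10, 7, u, 21, q), (29, 10, 7, u, 31, t), (29, 10, 7, u, 32, w), (29, 10, 7, u, 8, d), (29, 11, 27, x, 21, q), (29, 11, 27, x, 31, t), (29, 11, 27, x, 32, w), (29, 11, 27, x, 8, d), (29, 31, 36, x, 21, q), (29, 31, 36, x, 31, t), (29, 31, 36, x, 32, w), (29, 31, 36, x, 8, d), (29, 33, 5, p, 21, q), (29, 33, 5, p, 31, t), (29, 33, 5, p, 32, w), (29, 33, 5, p, 8, d), (29, 37, 2, t, 21, q), (29, 37, 2, t, 31, t), (29, 37, 2, t, 32, w), (29, 37, 2, t, 8, d), (29, 9, 40, b, 21, q), (29, 9, 40, b, 31, t), (29, 9, 40, b, 32, w), (29, 9, 40, b, 8, d)}
Natural join on G: {(29, 10, 7, u, 8, d, 33), (29, 11, 27, x, 8, d, 33), (29, 31, 36, x, 8, d, 33), (29, 33, 5, p, 8, d, 33), (29, 37, 2, t, 8, d, 33), (29, 9, 40, b, 8, d, 33)}
π_{C, B, F} gives {(2, t, d), (27, x, d), (36, x, d), (40, b, d), (5, p, d), (7, u, d)}.
Selection C = 2: {(2, t, d)}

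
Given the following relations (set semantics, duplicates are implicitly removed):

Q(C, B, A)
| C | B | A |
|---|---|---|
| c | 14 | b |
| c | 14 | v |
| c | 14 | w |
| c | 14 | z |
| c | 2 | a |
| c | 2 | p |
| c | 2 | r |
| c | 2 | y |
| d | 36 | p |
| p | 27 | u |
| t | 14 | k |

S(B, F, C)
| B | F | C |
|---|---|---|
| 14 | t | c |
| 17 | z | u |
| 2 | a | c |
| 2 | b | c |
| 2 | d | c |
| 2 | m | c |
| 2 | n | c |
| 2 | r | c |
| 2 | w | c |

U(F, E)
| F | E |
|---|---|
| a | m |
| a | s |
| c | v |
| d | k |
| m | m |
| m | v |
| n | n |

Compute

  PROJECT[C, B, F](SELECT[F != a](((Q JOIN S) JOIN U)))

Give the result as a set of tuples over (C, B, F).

Joining Q and S on C, B yields {(c, 14, b, t), (c, 14, v, t), (c, 14, w, t), (c, 14, z, t), (c, 2, a, a), (c, 2, a, b), (c, 2, a, d), (c, 2, a, m), (c, 2, a, n), (c, 2, a, r), (c, 2, a, w), (c, 2, p, a), (c, 2, p, b), (c, 2, p, d), (c, 2, p, m), (c, 2, p, n), (c, 2, p, r), (c, 2, p, w), (c, 2, r, a), (c, 2, r, b), (c, 2, r, d), (c, 2, r, m), (c, 2, r, n), (c, 2, r, r), (c, 2, r, w), (c, 2, y, a), (c, 2, y, b), (c, 2, y, d), (c, 2, y, m), (c, 2, y, n), (c, 2, y, r), (c, 2, y, w)}.
Joining (Q JOIN S) and U on F yields {(c, 2, a, a, m), (c, 2, a, a, s), (c, 2, a, d, k), (c, 2, a, m, m), (c, 2, a, m, v), (c, 2, a, n, n), (c, 2, p, a, m), (c, 2, p, a, s), (c, 2, p, d, k), (c, 2, p, m, m), (c, 2, p, m, v), (c, 2, p, n, n), (c, 2, r, a, m), (c, 2, r, a, s), (c, 2, r, d, k), (c, 2, r, m, m), (c, 2, r, m, v), (c, 2, r, n, n), (c, 2, y, a, m), (c, 2, y, a, s), (c, 2, y, d, k), (c, 2, y, m, m), (c, 2, y, m, v), (c, 2, y, n, n)}.
Selection F != a: {(c, 2, a, d, k), (c, 2, a, m, m), (c, 2, a, m, v), (c, 2, a, n, n), (c, 2, p, d, k), (c, 2, p, m, m), (c, 2, p, m, v), (c, 2, p, n, n), (c, 2, r, d, k), (c, 2, r, m, m), (c, 2, r, m, v), (c, 2, r, n, n), (c, 2, y, d, k), (c, 2, y, m, m), (c, 2, y, m, v), (c, 2, y, n, n)}
Keep only column(s) C, B, F (13 duplicate(s) eliminated): {(c, 2, d), (c, 2, m), (c, 2, n)}

{(c, 2, d), (c, 2, m), (c, 2, n)}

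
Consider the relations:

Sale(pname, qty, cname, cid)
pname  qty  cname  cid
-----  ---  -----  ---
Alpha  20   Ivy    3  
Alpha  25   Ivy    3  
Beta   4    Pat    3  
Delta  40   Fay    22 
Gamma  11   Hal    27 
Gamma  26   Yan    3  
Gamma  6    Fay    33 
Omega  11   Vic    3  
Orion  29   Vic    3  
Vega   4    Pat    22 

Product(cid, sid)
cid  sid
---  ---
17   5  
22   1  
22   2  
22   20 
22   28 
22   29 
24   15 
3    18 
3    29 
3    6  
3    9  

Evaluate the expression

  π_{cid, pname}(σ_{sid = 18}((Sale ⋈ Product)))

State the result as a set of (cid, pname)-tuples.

Natural join on cid: {(Alpha, 20, Ivy, 3, 18), (Alpha, 20, Ivy, 3, 29), (Alpha, 20, Ivy, 3, 6), (Alpha, 20, Ivy, 3, 9), (Alpha, 25, Ivy, 3, 18), (Alpha, 25, Ivy, 3, 29), (Alpha, 25, Ivy, 3, 6), (Alpha, 25, Ivy, 3, 9), (Beta, 4, Pat, 3, 18), (Beta, 4, Pat, 3, 29), (Beta, 4, Pat, 3, 6), (Beta, 4, Pat, 3, 9), (Delta, 40, Fay, 22, 1), (Delta, 40, Fay, 22, 2), (Delta, 40, Fay, 22, 20), (Delta, 40, Fay, 22, 28), (Delta, 40, Fay, 22, 29), (Gamma, 26, Yan, 3, 18), (Gamma, 26, Yan, 3, 29), (Gamma, 26, Yan, 3, 6), (Gamma, 26, Yan, 3, 9), (Omega, 11, Vic, 3, 18), (Omega, 11, Vic, 3, 29), (Omega, 11, Vic, 3, 6), (Omega, 11, Vic, 3, 9), (Orion, 29, Vic, 3, 18), (Orion, 29, Vic, 3, 29), (Orion, 29, Vic, 3, 6), (Orion, 29, Vic, 3, 9), (Vega, 4, Pat, 22, 1), (Vega, 4, Pat, 22, 2), (Vega, 4, Pat, 22, 20), (Vega, 4, Pat, 22, 28), (Vega, 4, Pat, 22, 29)}
Selection sid = 18: {(Alpha, 20, Ivy, 3, 18), (Alpha, 25, Ivy, 3, 18), (Beta, 4, Pat, 3, 18), (Gamma, 26, Yan, 3, 18), (Omega, 11, Vic, 3, 18), (Orion, 29, Vic, 3, 18)}
π_{cid, pname} gives {(3, Alpha), (3, Beta), (3, Gamma), (3, Omega), (3, Orion)} (1 duplicate(s) eliminated).

{(3, Alpha), (3, Beta), (3, Gamma), (3, Omega), (3, Orion)}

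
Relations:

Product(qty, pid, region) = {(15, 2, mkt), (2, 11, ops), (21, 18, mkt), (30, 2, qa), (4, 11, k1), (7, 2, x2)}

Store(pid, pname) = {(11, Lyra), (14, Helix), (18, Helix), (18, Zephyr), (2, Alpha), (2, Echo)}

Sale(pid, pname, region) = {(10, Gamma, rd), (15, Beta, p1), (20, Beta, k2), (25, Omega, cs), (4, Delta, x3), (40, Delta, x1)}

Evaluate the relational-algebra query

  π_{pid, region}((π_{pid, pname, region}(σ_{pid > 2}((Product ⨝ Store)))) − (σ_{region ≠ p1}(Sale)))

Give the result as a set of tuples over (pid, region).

Product ⋈ Store (natural join on pid): {(15, 2, mkt, Alpha), (15, 2, mkt, Echo), (2, 11, ops, Lyra), (21, 18, mkt, Helix), (21, 18, mkt, Zephyr), (30, 2, qa, Alpha), (30, 2, qa, Echo), (4, 11, k1, Lyra), (7, 2, x2, Alpha), (7, 2, x2, Echo)}
Apply σ_{pid > 2}; surviving tuples: {(2, 11, ops, Lyra), (21, 18, mkt, Helix), (21, 18, mkt, Zephyr), (4, 11, k1, Lyra)}
π[pid, pname, region]: project onto (pid, pname, region) → {(11, Lyra, k1), (11, Lyra, ops), (18, Helix, mkt), (18, Zephyr, mkt)}
Apply σ_{region ≠ p1}; surviving tuples: {(10, Gamma, rd), (20, Beta, k2), (25, Omega, cs), (4, Delta, x3), (40, Delta, x1)}
Difference: {(11, Lyra, k1), (11, Lyra, ops), (18, Helix, mkt), (18, Zephyr, mkt)} with {(10, Gamma, rd), (20, Beta, k2), (25, Omega, cs), (4, Delta, x3), (40, Delta, x1)} → {(11, Lyra, k1), (11, Lyra, ops), (18, Helix, mkt), (18, Zephyr, mkt)}
π[pid, region]: project onto (pid, region) (1 duplicate(s) eliminated) → {(11, k1), (11, ops), (18, mkt)}

{(11, k1), (11, ops), (18, mkt)}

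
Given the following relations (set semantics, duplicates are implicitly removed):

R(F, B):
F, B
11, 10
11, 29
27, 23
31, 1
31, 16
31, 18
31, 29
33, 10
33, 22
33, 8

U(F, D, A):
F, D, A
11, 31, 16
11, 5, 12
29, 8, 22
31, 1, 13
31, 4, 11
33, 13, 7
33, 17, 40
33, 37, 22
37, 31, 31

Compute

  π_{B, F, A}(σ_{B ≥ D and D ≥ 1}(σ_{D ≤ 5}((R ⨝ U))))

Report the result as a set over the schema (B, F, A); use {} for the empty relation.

{(1, 31, 13), (10, 11, 12), (16, 31, 11), (16, 31, 13), (18, 31, 11), (18, 31, 13), (29, 11, 12), (29, 31, 11), (29, 31, 13)}

R ⋈ U (natural join on F): {(11, 10, 31, 16), (11, 10, 5, 12), (11, 29, 31, 16), (11, 29, 5, 12), (31, 1, 1, 13), (31, 1, 4, 11), (31, 16, 1, 13), (31, 16, 4, 11), (31, 18, 1, 13), (31, 18, 4, 11), (31, 29, 1, 13), (31, 29, 4, 11), (33, 10, 13, 7), (33, 10, 17, 40), (33, 10, 37, 22), (33, 22, 13, 7), (33, 22, 17, 40), (33, 22, 37, 22), (33, 8, 13, 7), (33, 8, 17, 40), (33, 8, 37, 22)}
Filtering on D ≤ 5 leaves {(11, 10, 5, 12), (11, 29, 5, 12), (31, 1, 1, 13), (31, 1, 4, 11), (31, 16, 1, 13), (31, 16, 4, 11), (31, 18, 1, 13), (31, 18, 4, 11), (31, 29, 1, 13), (31, 29, 4, 11)}.
Filtering on B ≥ D and D ≥ 1 leaves {(11, 10, 5, 12), (11, 29, 5, 12), (31, 1, 1, 13), (31, 16, 1, 13), (31, 16, 4, 11), (31, 18, 1, 13), (31, 18, 4, 11), (31, 29, 1, 13), (31, 29, 4, 11)}.
Keep only column(s) B, F, A: {(1, 31, 13), (10, 11, 12), (16, 31, 11), (16, 31, 13), (18, 31, 11), (18, 31, 13), (29, 11, 12), (29, 31, 11), (29, 31, 13)}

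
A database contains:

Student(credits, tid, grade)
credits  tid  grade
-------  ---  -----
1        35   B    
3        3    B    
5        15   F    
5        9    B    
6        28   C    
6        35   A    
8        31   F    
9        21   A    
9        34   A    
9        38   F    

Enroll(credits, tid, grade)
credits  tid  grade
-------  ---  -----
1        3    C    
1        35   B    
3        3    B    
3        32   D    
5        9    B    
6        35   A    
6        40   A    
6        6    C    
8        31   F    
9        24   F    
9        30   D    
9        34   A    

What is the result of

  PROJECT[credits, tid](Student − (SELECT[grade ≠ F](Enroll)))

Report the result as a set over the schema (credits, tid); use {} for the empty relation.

{(5, 15), (6, 28), (8, 31), (9, 21), (9, 38)}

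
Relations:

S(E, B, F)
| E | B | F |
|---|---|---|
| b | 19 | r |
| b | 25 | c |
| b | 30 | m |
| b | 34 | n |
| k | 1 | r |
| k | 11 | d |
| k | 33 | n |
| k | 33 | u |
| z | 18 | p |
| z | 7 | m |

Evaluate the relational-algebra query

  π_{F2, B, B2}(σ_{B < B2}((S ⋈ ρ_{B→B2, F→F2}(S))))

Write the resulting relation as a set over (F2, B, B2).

ρ[B→B2, F→F2]: schema becomes (E, B2, F2); tuples unchanged.
Natural join on E: {(b, 19, r, 19, r), (b, 19, r, 25, c), (b, 19, r, 30, m), (b, 19, r, 34, n), (b, 25, c, 19, r), (b, 25, c, 25, c), (b, 25, c, 30, m), (b, 25, c, 34, n), (b, 30, m, 19, r), (b, 30, m, 25, c), (b, 30, m, 30, m), (b, 30, m, 34, n), (b, 34, n, 19, r), (b, 34, n, 25, c), (b, 34, n, 30, m), (b, 34, n, 34, n), (k, 1, r, 1, r), (k, 1, r, 11, d), (k, 1, r, 33, n), (k, 1, r, 33, u), (k, 11, d, 1, r), (k, 11, d, 11, d), (k, 11, d, 33, n), (k, 11, d, 33, u), (k, 33, n, 1, r), (k, 33, n, 11, d), (k, 33, n, 33, n), (k, 33, n, 33, u), (k, 33, u, 1, r), (k, 33, u, 11, d), (k, 33, u, 33, n), (k, 33, u, 33, u), (z, 18, p, 18, p), (z, 18, p, 7, m), (z, 7, m, 18, p), (z, 7, m, 7, m)}
σ[B < B2]: keep tuples satisfying B < B2 → {(b, 19, r, 25, c), (b, 19, r, 30, m), (b, 19, r, 34, n), (b, 25, c, 30, m), (b, 25, c, 34, n), (b, 30, m, 34, n), (k, 1, r, 11, d), (k, 1, r, 33, n), (k, 1, r, 33, u), (k, 11, d, 33, n), (k, 11, d, 33, u), (z, 7, m, 18, p)}
π_{F2, B, B2} gives {(c, 19, 25), (d, 1, 11), (m, 19, 30), (m, 25, 30), (n, 1, 33), (n, 11, 33), (n, 19, 34), (n, 25, 34), (n, 30, 34), (p, 7, 18), (u, 1, 33), (u, 11, 33)}.

{(c, 19, 25), (d, 1, 11), (m, 19, 30), (m, 25, 30), (n, 1, 33), (n, 11, 33), (n, 19, 34), (n, 25, 34), (n, 30, 34), (p, 7, 18), (u, 1, 33), (u, 11, 33)}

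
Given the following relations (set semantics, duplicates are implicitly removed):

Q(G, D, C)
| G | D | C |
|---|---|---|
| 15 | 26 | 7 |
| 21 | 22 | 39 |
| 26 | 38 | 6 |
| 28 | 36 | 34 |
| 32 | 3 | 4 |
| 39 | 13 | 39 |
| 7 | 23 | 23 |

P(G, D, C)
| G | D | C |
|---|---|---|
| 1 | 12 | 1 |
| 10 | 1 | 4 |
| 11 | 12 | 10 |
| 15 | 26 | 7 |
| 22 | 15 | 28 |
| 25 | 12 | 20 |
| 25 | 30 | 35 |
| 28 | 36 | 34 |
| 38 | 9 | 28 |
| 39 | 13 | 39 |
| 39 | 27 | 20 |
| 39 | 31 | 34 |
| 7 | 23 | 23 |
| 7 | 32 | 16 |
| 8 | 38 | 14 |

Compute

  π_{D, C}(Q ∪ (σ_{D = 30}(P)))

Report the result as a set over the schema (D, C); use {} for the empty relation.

{(13, 39), (22, 39), (23, 23), (26, 7), (3, 4), (30, 35), (36, 34), (38, 6)}

Selection D = 30: {(25, 30, 35)}
Set union of the two operands is {(15, 26, 7), (21, 22, 39), (25, 30, 35), (26, 38, 6), (28, 36, 34), (32, 3, 4), (39, 13, 39), (7, 23, 23)}.
π_{D, C} gives {(13, 39), (22, 39), (23, 23), (26, 7), (3, 4), (30, 35), (36, 34), (38, 6)}.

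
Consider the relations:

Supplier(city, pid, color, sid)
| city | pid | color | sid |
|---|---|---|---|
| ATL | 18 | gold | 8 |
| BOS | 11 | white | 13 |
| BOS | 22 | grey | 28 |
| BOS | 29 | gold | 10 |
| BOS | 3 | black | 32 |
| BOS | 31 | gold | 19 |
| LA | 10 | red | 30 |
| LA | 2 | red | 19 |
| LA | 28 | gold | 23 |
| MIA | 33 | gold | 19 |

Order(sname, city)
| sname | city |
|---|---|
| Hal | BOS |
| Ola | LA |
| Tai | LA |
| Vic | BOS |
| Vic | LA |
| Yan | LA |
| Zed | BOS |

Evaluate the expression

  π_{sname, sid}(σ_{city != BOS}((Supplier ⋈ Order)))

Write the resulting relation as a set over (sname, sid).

{(Ola, 19), (Ola, 23), (Ola, 30), (Tai, 19), (Tai, 23), (Tai, 30), (Vic, 19), (Vic, 23), (Vic, 30), (Yan, 19), (Yan, 23), (Yan, 30)}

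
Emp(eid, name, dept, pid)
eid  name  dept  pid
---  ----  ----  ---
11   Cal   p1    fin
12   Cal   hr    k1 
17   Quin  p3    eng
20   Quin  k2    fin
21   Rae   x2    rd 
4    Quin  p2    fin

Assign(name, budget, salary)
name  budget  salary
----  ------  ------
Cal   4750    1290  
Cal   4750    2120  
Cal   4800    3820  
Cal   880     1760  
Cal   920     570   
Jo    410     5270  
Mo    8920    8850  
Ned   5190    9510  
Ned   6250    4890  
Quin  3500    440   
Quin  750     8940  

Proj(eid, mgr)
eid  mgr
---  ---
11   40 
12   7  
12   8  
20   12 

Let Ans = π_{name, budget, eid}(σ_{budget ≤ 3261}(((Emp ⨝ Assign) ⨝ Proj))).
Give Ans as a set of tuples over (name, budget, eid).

Joining Emp and Assign on name yields {(11, Cal, p1, fin, 4750, 1290), (11, Cal, p1, fin, 4750, 2120), (11, Cal, p1, fin, 4800, 3820), (11, Cal, p1, fin, 880, 1760), (11, Cal, p1, fin, 920, 570), (12, Cal, hr, k1, 4750, 1290), (12, Cal, hr, k1, 4750, 2120), (12, Cal, hr, k1, 4800, 3820), (12, Cal, hr, k1, 880, 1760), (12, Cal, hr, k1, 920, 570), (17, Quin, p3, eng, 3500, 440), (17, Quin, p3, eng, 750, 8940), (20, Quin, k2, fin, 3500, 440), (20, Quin, k2, fin, 750, 8940), (4, Quin, p2, fin, 3500, 440), (4, Quin, p2, fin, 750, 8940)}.
Joining (Emp ⨝ Assign) and Proj on eid yields {(11, Cal, p1, fin, 4750, 1290, 40), (11, Cal, p1, fin, 4750, 2120, 40), (11, Cal, p1, fin, 4800, 3820, 40), (11, Cal, p1, fin, 880, 1760, 40), (11, Cal, p1, fin, 920, 570, 40), (12, Cal, hr, k1, 4750, 1290, 7), (12, Cal, hr, k1, 4750, 1290, 8), (12, Cal, hr, k1, 4750, 2120, 7), (12, Cal, hr, k1, 4750, 2120, 8), (12, Cal, hr, k1, 4800, 3820, 7), (12, Cal, hr, k1, 4800, 3820, 8), (12, Cal, hr, k1, 880, 1760, 7), (12, Cal, hr, k1, 880, 1760, 8), (12, Cal, hr, k1, 920, 570, 7), (12, Cal, hr, k1, 920, 570, 8), (20, Quin, k2, fin, 3500, 440, 12), (20, Quin, k2, fin, 750, 8940, 12)}.
Filtering on budget ≤ 3261 leaves {(11, Cal, p1, fin, 880, 1760, 40), (11, Cal, p1, fin, 920, 570, 40), (12, Cal, hr, k1, 880, 1760, 7), (12, Cal, hr, k1, 880, 1760, 8), (12, Cal, hr, k1, 920, 570, 7), (12, Cal, hr, k1, 920, 570, 8), (20, Quin, k2, fin, 750, 8940, 12)}.
π[name, budget, eid]: project onto (name, budget, eid) (2 duplicate(s) eliminated) → {(Cal, 880, 11), (Cal, 880, 12), (Cal, 920, 11), (Cal, 920, 12), (Quin, 750, 20)}

{(Cal, 880, 11), (Cal, 880, 12), (Cal, 920, 11), (Cal, 920, 12), (Quin, 750, 20)}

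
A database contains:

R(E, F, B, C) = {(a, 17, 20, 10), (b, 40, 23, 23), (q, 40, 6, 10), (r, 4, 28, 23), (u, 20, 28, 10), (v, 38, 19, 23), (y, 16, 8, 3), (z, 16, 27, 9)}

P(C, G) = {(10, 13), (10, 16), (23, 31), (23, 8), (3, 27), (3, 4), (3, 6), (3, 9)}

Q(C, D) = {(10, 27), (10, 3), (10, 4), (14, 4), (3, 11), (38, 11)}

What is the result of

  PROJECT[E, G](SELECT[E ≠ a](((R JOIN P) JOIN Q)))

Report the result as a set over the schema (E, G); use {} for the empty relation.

{(q, 13), (q, 16), (u, 13), (u, 16), (y, 27), (y, 4), (y, 6), (y, 9)}

Joining R and P on C yields {(a, 17, 20, 10, 13), (a, 17, 20, 10, 16), (b, 40, 23, 23, 31), (b, 40, 23, 23, 8), (q, 40, 6, 10, 13), (q, 40, 6, 10, 16), (r, 4, 28, 23, 31), (r, 4, 28, 23, 8), (u, 20, 28, 10, 13), (u, 20, 28, 10, 16), (v, 38, 19, 23, 31), (v, 38, 19, 23, 8), (y, 16, 8, 3, 27), (y, 16, 8, 3, 4), (y, 16, 8, 3, 6), (y, 16, 8, 3, 9)}.
Joining (R JOIN P) and Q on C yields {(a, 17, 20, 10, 13, 27), (a, 17, 20, 10, 13, 3), (a, 17, 20, 10, 13, 4), (a, 17, 20, 10, 16, 27), (a, 17, 20, 10, 16, 3), (a, 17, 20, 10, 16, 4), (q, 40, 6, 10, 13, 27), (q, 40, 6, 10, 13, 3), (q, 40, 6, 10, 13, 4), (q, 40, 6, 10, 16, 27), (q, 40, 6, 10, 16, 3), (q, 40, 6, 10, 16, 4), (u, 20, 28, 10, 13, 27), (u, 20, 28, 10, 13, 3), (u, 20, 28, 10, 13, 4), (u, 20, 28, 10, 16, 27), (u, 20, 28, 10, 16, 3), (u, 20, 28, 10, 16, 4), (y, 16, 8, 3, 27, 11), (y, 16, 8, 3, 4, 11), (y, 16, 8, 3, 6, 11), (y, 16, 8, 3, 9, 11)}.
σ[E ≠ a]: keep tuples satisfying E ≠ a → {(q, 40, 6, 10, 13, 27), (q, 40, 6, 10, 13, 3), (q, 40, 6, 10, 13, 4), (q, 40, 6, 10, 16, 27), (q, 40, 6, 10, 16, 3), (q, 40, 6, 10, 16, 4), (u, 20, 28, 10, 13, 27), (u, 20, 28, 10, 13, 3), (u, 20, 28, 10, 13, 4), (u, 20, 28, 10, 16, 27), (u, 20, 28, 10, 16, 3), (u, 20, 28, 10, 16, 4), (y, 16, 8, 3, 27, 11), (y, 16, 8, 3, 4, 11), (y, 16, 8, 3, 6, 11), (y, 16, 8, 3, 9, 11)}
Projecting to E, G (8 duplicate(s) eliminated): {(q, 13), (q, 16), (u, 13), (u, 16), (y, 27), (y, 4), (y, 6), (y, 9)}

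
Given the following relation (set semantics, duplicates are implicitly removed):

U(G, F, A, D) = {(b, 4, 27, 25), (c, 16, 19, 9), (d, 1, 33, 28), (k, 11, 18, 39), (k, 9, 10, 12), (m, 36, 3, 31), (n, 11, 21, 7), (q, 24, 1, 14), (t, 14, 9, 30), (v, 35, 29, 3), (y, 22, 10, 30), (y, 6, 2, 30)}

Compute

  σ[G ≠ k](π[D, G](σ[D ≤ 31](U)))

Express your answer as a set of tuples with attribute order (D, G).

Apply σ_{D ≤ 31}; surviving tuples: {(b, 4, 27, 25), (c, 16, 19, 9), (d, 1, 33, 28), (k, 9, 10, 12), (m, 36, 3, 31), (n, 11, 21, 7), (q, 24, 1, 14), (t, 14, 9, 30), (v, 35, 29, 3), (y, 22, 10, 30), (y, 6, 2, 30)}
π_{D, G} gives {(12, k), (14, q), (25, b), (28, d), (3, v), (30, t), (30, y), (31, m), (7, n), (9, c)} (1 duplicate(s) eliminated).
Apply σ_{G ≠ k}; surviving tuples: {(14, q), (25, b), (28, d), (3, v), (30, t), (30, y), (31, m), (7, n), (9, c)}

{(14, q), (25, b), (28, d), (3, v), (30, t), (30, y), (31, m), (7, n), (9, c)}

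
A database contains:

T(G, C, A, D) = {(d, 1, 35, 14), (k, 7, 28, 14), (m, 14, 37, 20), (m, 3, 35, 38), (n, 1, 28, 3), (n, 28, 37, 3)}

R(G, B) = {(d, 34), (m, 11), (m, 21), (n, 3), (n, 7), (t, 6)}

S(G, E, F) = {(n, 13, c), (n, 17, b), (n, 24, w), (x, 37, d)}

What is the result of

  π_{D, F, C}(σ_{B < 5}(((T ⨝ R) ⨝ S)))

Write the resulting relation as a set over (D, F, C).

{(3, b, 1), (3, b, 28), (3, c, 1), (3, c, 28), (3, w, 1), (3, w, 28)}

Natural join on G: {(d, 1, 35, 14, 34), (m, 14, 37, 20, 11), (m, 14, 37, 20, 21), (m, 3, 35, 38, 11), (m, 3, 35, 38, 21), (n, 1, 28, 3, 3), (n, 1, 28, 3, 7), (n, 28, 37, 3, 3), (n, 28, 37, 3, 7)}
Natural join on G: {(n, 1, 28, 3, 3, 13, c), (n, 1, 28, 3, 3, 17, b), (n, 1, 28, 3, 3, 24, w), (n, 1, 28, 3, 7, 13, c), (n, 1, 28, 3, 7, 17, b), (n, 1, 28, 3, 7, 24, w), (n, 28, 37, 3, 3, 13, c), (n, 28, 37, 3, 3, 17, b), (n, 28, 37, 3, 3, 24, w), (n, 28, 37, 3, 7, 13, c), (n, 28, 37, 3, 7, 17, b), (n, 28, 37, 3, 7, 24, w)}
Apply σ_{B < 5}; surviving tuples: {(n, 1, 28, 3, 3, 13, c), (n, 1, 28, 3, 3, 17, b), (n, 1, 28, 3, 3, 24, w), (n, 28, 37, 3, 3, 13, c), (n, 28, 37, 3, 3, 17, b), (n, 28, 37, 3, 3, 24, w)}
π_{D, F, C} gives {(3, b, 1), (3, b, 28), (3, c, 1), (3, c, 28), (3, w, 1), (3, w, 28)}.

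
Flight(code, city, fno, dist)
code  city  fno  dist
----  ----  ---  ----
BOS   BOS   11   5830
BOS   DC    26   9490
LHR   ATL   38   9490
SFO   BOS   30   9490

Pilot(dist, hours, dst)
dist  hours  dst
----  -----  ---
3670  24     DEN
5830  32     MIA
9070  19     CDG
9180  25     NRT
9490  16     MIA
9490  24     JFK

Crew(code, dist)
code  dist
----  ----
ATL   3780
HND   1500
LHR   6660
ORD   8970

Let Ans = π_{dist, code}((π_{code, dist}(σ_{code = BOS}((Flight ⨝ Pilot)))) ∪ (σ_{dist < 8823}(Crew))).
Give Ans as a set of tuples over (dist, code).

Joining Flight and Pilot on dist yields {(BOS, BOS, 11, 5830, 32, MIA), (BOS, DC, 26, 9490, 16, MIA), (BOS, DC, 26, 9490, 24, JFK), (LHR, ATL, 38, 9490, 16, MIA), (LHR, ATL, 38, 9490, 24, JFK), (SFO, BOS, 30, 9490, 16, MIA), (SFO, BOS, 30, 9490, 24, JFK)}.
σ[code = BOS]: keep tuples satisfying code = BOS → {(BOS, BOS, 11, 5830, 32, MIA), (BOS, DC, 26, 9490, 16, MIA), (BOS, DC, 26, 9490, 24, JFK)}
Projecting to code, dist (1 duplicate(s) eliminated): {(BOS, 5830), (BOS, 9490)}
σ[dist < 8823]: keep tuples satisfying dist < 8823 → {(ATL, 3780), (HND, 1500), (LHR, 6660)}
Taking the union: {(ATL, 3780), (BOS, 5830), (BOS, 9490), (HND, 1500), (LHR, 6660)}
Projecting to dist, code: {(1500, HND), (3780, ATL), (5830, BOS), (6660, LHR), (9490, BOS)}

{(1500, HND), (3780, ATL), (5830, BOS), (6660, LHR), (9490, BOS)}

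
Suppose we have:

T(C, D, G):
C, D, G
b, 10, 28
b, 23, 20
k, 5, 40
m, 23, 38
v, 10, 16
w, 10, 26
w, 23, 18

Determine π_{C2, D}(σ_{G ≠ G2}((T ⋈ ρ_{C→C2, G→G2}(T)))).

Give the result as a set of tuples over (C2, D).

{(b, 10), (b, 23), (m, 23), (v, 10), (w, 10), (w, 23)}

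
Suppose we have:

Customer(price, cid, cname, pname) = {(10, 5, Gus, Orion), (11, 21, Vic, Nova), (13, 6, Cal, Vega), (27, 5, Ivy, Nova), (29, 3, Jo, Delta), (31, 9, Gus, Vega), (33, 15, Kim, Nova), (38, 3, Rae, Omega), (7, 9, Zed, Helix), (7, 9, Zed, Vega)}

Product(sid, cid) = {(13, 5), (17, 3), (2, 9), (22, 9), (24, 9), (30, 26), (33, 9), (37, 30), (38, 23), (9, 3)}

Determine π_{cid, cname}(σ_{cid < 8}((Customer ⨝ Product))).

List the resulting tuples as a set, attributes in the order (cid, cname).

Customer ⋈ Product (natural join on cid): {(10, 5, Gus, Orion, 13), (27, 5, Ivy, Nova, 13), (29, 3, Jo, Delta, 17), (29, 3, Jo, Delta, 9), (31, 9, Gus, Vega, 2), (31, 9, Gus, Vega, 22), (31, 9, Gus, Vega, 24), (31, 9, Gus, Vega, 33), (38, 3, Rae, Omega, 17), (38, 3, Rae, Omega, 9), (7, 9, Zed, Helix, 2), (7, 9, Zed, Helix, 22), (7, 9, Zed, Helix, 24), (7, 9, Zed, Helix, 33), (7, 9, Zed, Vega, 2), (7, 9, Zed, Vega, 22), (7, 9, Zed, Vega, 24), (7, 9, Zed, Vega, 33)}
Apply σ_{cid < 8}; surviving tuples: {(10, 5, Gus, Orion, 13), (27, 5, Ivy, Nova, 13), (29, 3, Jo, Delta, 17), (29, 3, Jo, Delta, 9), (38, 3, Rae, Omega, 17), (38, 3, Rae, Omega, 9)}
Projecting to cid, cname (2 duplicate(s) eliminated): {(3, Jo), (3, Rae), (5, Gus), (5, Ivy)}

{(3, Jo), (3, Rae), (5, Gus), (5, Ivy)}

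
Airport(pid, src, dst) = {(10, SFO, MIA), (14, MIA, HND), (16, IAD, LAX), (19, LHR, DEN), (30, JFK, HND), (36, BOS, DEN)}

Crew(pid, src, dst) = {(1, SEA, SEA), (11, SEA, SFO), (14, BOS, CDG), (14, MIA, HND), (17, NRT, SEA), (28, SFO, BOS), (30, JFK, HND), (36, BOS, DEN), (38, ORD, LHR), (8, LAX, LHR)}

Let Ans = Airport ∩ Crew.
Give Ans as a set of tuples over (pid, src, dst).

{(14, MIA, HND), (30, JFK, HND), (36, BOS, DEN)}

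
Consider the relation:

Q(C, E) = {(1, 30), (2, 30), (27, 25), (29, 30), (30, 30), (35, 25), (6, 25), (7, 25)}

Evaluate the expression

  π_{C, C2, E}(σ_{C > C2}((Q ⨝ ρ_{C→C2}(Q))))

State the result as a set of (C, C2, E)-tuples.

{(2, 1, 30), (27, 6, 25), (27, 7, 25), (29, 1, 30), (29, 2, 30), (30, 1, 30), (30, 2, 30), (30, 29, 30), (35, 27, 25), (35, 6, 25), (35, 7, 25), (7, 6, 25)}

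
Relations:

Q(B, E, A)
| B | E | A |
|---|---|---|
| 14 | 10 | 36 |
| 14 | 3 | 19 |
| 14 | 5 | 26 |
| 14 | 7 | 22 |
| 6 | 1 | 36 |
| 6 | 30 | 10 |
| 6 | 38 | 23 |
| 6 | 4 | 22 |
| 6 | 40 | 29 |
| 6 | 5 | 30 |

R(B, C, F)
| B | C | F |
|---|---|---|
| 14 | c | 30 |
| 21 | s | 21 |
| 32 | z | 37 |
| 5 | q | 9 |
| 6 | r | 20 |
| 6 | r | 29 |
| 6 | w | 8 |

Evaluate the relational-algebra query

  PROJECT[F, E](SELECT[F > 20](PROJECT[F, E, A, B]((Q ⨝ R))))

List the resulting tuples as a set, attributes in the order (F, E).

{(29, 1), (29, 30), (29, 38), (29, 4), (29, 40), (29, 5), (30, 10), (30, 3), (30, 5), (30, 7)}

Q ⋈ R (natural join on B): {(14, 10, 36, c, 30), (14, 3, 19, c, 30), (14, 5, 26, c, 30), (14, 7, 22, c, 30), (6, 1, 36, r, 20), (6, 1, 36, r, 29), (6, 1, 36, w, 8), (6, 30, 10, r, 20), (6, 30, 10, r, 29), (6, 30, 10, w, 8), (6, 38, 23, r, 20), (6, 38, 23, r, 29), (6, 38, 23, w, 8), (6, 4, 22, r, 20), (6, 4, 22, r, 29), (6, 4, 22, w, 8), (6, 40, 29, r, 20), (6, 40, 29, r, 29), (6, 40, 29, w, 8), (6, 5, 30, r, 20), (6, 5, 30, r, 29), (6, 5, 30, w, 8)}
π[F, E, A, B]: project onto (F, E, A, B) → {(20, 1, 36, 6), (20, 30, 10, 6), (20, 38, 23, 6), (20, 4, 22, 6), (20, 40, 29, 6), (20, 5, 30, 6), (29, 1, 36, 6), (29, 30, 10, 6), (29, 38, 23, 6), (29, 4, 22, 6), (29, 40, 29, 6), (29, 5, 30, 6), (30, 10, 36, 14), (30, 3, 19, 14), (30, 5, 26, 14), (30, 7, 22, 14), (8, 1, 36, 6), (8, 30, 10, 6), (8, 38, 23, 6), (8, 4, 22, 6), (8, 40, 29, 6), (8, 5, 30, 6)}
Filtering on F > 20 leaves {(29, 1, 36, 6), (29, 30, 10, 6), (29, 38, 23, 6), (29, 4, 22, 6), (29, 40, 29, 6), (29, 5, 30, 6), (30, 10, 36, 14), (30, 3, 19, 14), (30, 5, 26, 14), (30, 7, 22, 14)}.
π[F, E]: project onto (F, E) → {(29, 1), (29, 30), (29, 38), (29, 4), (29, 40), (29, 5), (30, 10), (30, 3), (30, 5), (30, 7)}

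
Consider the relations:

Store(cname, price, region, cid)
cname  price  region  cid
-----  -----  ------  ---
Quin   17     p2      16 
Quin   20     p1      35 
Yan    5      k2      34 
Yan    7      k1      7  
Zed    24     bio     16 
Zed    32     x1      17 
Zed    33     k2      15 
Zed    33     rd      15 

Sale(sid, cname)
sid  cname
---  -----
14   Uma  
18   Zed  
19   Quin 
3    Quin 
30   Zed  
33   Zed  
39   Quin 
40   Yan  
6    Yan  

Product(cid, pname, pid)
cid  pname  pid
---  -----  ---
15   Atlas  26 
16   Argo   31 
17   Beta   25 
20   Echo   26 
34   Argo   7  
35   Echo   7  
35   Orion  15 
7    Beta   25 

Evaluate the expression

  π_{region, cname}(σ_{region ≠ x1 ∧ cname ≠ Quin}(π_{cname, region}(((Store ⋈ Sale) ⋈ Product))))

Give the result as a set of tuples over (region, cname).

{(bio, Zed), (k1, Yan), (k2, Yan), (k2, Zed), (rd, Zed)}

Joining Store and Sale on cname yields {(Quin, 17, p2, 16, 19), (Quin, 17, p2, 16, 3), (Quin, 17, p2, 16, 39), (Quin, 20, p1, 35, 19), (Quin, 20, p1, 35, 3), (Quin, 20, p1, 35, 39), (Yan, 5, k2, 34, 40), (Yan, 5, k2, 34, 6), (Yan, 7, k1, 7, 40), (Yan, 7, k1, 7, 6), (Zed, 24, bio, 16, 18), (Zed, 24, bio, 16, 30), (Zed, 24, bio, 16, 33), (Zed, 32, x1, 17, 18), (Zed, 32, x1, 17, 30), (Zed, 32, x1, 17, 33), (Zed, 33, k2, 15, 18), (Zed, 33, k2, 15, 30), (Zed, 33, k2, 15, 33), (Zed, 33, rd, 15, 18), (Zed, 33, rd, 15, 30), (Zed, 33, rd, 15, 33)}.
Joining (Store ⋈ Sale) and Product on cid yields {(Quin, 17, p2, 16, 19, Argo, 31), (Quin, 17, p2, 16, 3, Argo, 31), (Quin, 17, p2, 16, 39, Argo, 31), (Quin, 20, p1, 35, 19, Echo, 7), (Quin, 20, p1, 35, 19, Orion, 15), (Quin, 20, p1, 35, 3, Echo, 7), (Quin, 20, p1, 35, 3, Orion, 15), (Quin, 20, p1, 35, 39, Echo, 7), (Quin, 20, p1, 35, 39, Orion, 15), (Yan, 5, k2, 34, 40, Argo, 7), (Yan, 5, k2, 34, 6, Argo, 7), (Yan, 7, k1, 7, 40, Beta, 25), (Yan, 7, k1, 7, 6, Beta, 25), (Zed, 24, bio, 16, 18, Argo, 31), (Zed, 24, bio, 16, 30, Argo, 31), (Zed, 24, bio, 16, 33, Argo, 31), (Zed, 32, x1, 17, 18, Beta, 25), (Zed, 32, x1, 17, 30, Beta, 25), (Zed, 32, x1, 17, 33, Beta, 25), (Zed, 33, k2, 15, 18, Atlas, 26), (Zed, 33, k2, 15, 30, Atlas, 26), (Zed, 33, k2, 15, 33, Atlas, 26), (Zed, 33, rd, 15, 18, Atlas, 26), (Zed, 33, rd, 15, 30, Atlas, 26), (Zed, 33, rd, 15, 33, Atlas, 26)}.
π_{cname, region} gives {(Quin, p1), (Quin, p2), (Yan, k1), (Yan, k2), (Zed, bio), (Zed, k2), (Zed, rd), (Zed, x1)} (17 duplicate(s) eliminated).
Filtering on region ≠ x1 ∧ cname ≠ Quin leaves {(Yan, k1), (Yan, k2), (Zed, bio), (Zed, k2), (Zed, rd)}.
π_{region, cname} gives {(bio, Zed), (k1, Yan), (k2, Yan), (k2, Zed), (rd, Zed)}.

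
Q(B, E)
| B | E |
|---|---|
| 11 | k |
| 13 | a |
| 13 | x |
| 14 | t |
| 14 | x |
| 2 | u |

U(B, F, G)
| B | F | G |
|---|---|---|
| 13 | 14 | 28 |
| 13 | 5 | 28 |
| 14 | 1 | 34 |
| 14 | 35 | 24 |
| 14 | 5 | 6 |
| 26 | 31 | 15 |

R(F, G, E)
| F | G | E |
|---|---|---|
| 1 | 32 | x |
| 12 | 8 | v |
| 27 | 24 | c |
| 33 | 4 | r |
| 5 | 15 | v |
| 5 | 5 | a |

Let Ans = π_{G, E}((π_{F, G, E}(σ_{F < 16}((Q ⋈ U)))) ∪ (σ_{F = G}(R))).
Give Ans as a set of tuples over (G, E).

{(28, a), (28, x), (34, t), (34, x), (5, a), (6, t), (6, x)}

Natural join on B: {(13, a, 14, 28), (13, a, 5, 28), (13, x, 14, 28), (13, x, 5, 28), (14, t, 1, 34), (14, t, 35, 24), (14, t, 5, 6), (14, x, 1, 34), (14, x, 35, 24), (14, x, 5, 6)}
Apply σ_{F < 16}; surviving tuples: {(13, a, 14, 28), (13, a, 5, 28), (13, x, 14, 28), (13, x, 5, 28), (14, t, 1, 34), (14, t, 5, 6), (14, x, 1, 34), (14, x, 5, 6)}
π_{F, G, E} gives {(1, 34, t), (1, 34, x), (14, 28, a), (14, 28, x), (5, 28, a), (5, 28, x), (5, 6, t), (5, 6, x)}.
Apply σ_{F = G}; surviving tuples: {(5, 5, a)}
Union: {(1, 34, t), (1, 34, x), (14, 28, a), (14, 28, x), (5, 28, a), (5, 28, x), (5, 6, t), (5, 6, x)} with {(5, 5, a)} → {(1, 34, t), (1, 34, x), (14, 28, a), (14, 28, x), (5, 28, a), (5, 28, x), (5, 5, a), (5, 6, t), (5, 6, x)}
π_{G, E} gives {(28, a), (28, x), (34, t), (34, x), (5, a), (6, t), (6, x)} (2 duplicate(s) eliminated).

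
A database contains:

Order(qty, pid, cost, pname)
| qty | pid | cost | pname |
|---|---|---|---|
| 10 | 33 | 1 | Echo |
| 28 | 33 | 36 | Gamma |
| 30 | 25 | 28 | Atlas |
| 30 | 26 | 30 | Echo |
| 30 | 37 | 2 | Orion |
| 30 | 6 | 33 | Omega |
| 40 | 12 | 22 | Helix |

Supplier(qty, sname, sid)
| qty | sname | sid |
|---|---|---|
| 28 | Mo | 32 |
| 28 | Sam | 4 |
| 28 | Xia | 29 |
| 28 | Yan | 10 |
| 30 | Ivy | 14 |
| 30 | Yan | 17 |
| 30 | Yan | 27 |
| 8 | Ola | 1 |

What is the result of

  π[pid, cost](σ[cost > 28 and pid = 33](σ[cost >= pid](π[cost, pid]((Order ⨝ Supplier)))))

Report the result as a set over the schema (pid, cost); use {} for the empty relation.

Natural join on qty: {(28, 33, 36, Gamma, Mo, 32), (28, 33, 36, Gamma, Sam, 4), (28, 33, 36, Gamma, Xia, 29), (28, 33, 36, Gamma, Yan, 10), (30, 25, 28, Atlas, Ivy, 14), (30, 25, 28, Atlas, Yan, 17), (30, 25, 28, Atlas, Yan, 27), (30, 26, 30, Echo, Ivy, 14), (30, 26, 30, Echo, Yan, 17), (30, 26, 30, Echo, Yan, 27), (30, 37, 2, Orion, Ivy, 14), (30, 37, 2, Orion, Yan, 17), (30, 37, 2, Orion, Yan, 27), (30, 6, 33, Omega, Ivy, 14), (30, 6, 33, Omega, Yan, 17), (30, 6, 33, Omega, Yan, 27)}
Projecting to cost, pid (11 duplicate(s) eliminated): {(2, 37), (28, 25), (30, 26), (33, 6), (36, 33)}
σ[cost >= pid]: keep tuples satisfying cost >= pid → {(28, 25), (30, 26), (33, 6), (36, 33)}
σ[cost > 28 and pid = 33]: keep tuples satisfying cost > 28 and pid = 33 → {(36, 33)}
Projecting to pid, cost: {(33, 36)}

{(33, 36)}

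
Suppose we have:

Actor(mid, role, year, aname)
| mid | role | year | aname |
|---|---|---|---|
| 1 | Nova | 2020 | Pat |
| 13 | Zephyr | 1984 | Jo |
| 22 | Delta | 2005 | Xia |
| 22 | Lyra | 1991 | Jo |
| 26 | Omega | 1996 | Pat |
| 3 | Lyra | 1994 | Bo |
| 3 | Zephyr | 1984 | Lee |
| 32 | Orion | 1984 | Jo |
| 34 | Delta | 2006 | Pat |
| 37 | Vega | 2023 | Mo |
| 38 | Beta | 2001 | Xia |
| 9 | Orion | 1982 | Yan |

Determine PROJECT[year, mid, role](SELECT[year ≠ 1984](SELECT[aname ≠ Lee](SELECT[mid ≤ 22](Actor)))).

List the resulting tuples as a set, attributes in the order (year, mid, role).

{(1982, 9, Orion), (1991, 22, Lyra), (1994, 3, Lyra), (2005, 22, Delta), (2020, 1, Nova)}

Filtering on mid ≤ 22 leaves {(1, Nova, 2020, Pat), (13, Zephyr, 1984, Jo), (22, Delta, 2005, Xia), (22, Lyra, 1991, Jo), (3, Lyra, 1994, Bo), (3, Zephyr, 1984, Lee), (9, Orion, 1982, Yan)}.
Filtering on aname ≠ Lee leaves {(1, Nova, 2020, Pat), (13, Zephyr, 1984, Jo), (22, Delta, 2005, Xia), (22, Lyra, 1991, Jo), (3, Lyra, 1994, Bo), (9, Orion, 1982, Yan)}.
Filtering on year ≠ 1984 leaves {(1, Nova, 2020, Pat), (22, Delta, 2005, Xia), (22, Lyra, 1991, Jo), (3, Lyra, 1994, Bo), (9, Orion, 1982, Yan)}.
Projecting to year, mid, role: {(1982, 9, Orion), (1991, 22, Lyra), (1994, 3, Lyra), (2005, 22, Delta), (2020, 1, Nova)}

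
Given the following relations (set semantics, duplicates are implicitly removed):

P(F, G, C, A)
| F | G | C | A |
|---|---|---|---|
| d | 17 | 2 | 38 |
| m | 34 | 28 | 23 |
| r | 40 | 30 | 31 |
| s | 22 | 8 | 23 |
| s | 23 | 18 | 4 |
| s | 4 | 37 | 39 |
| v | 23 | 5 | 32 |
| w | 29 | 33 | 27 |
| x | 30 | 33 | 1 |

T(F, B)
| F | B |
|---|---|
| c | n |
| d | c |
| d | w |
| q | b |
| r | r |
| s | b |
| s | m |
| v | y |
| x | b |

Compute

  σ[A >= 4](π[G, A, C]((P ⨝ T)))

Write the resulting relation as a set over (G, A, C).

{(17, 38, 2), (22, 23, 8), (23, 32, 5), (23, 4, 18), (4, 39, 37), (40, 31, 30)}

Joining P and T on F yields {(d, 17, 2, 38, c), (d, 17, 2, 38, w), (r, 40, 30, 31, r), (s, 22, 8, 23, b), (s, 22, 8, 23, m), (s, 23, 18, 4, b), (s, 23, 18, 4, m), (s, 4, 37, 39, b), (s, 4, 37, 39, m), (v, 23, 5, 32, y), (x, 30, 33, 1, b)}.
Keep only column(s) G, A, C (4 duplicate(s) eliminated): {(17, 38, 2), (22, 23, 8), (23, 32, 5), (23, 4, 18), (30, 1, 33), (4, 39, 37), (40, 31, 30)}
Filtering on A >= 4 leaves {(17, 38, 2), (22, 23, 8), (23, 32, 5), (23, 4, 18), (4, 39, 37), (40, 31, 30)}.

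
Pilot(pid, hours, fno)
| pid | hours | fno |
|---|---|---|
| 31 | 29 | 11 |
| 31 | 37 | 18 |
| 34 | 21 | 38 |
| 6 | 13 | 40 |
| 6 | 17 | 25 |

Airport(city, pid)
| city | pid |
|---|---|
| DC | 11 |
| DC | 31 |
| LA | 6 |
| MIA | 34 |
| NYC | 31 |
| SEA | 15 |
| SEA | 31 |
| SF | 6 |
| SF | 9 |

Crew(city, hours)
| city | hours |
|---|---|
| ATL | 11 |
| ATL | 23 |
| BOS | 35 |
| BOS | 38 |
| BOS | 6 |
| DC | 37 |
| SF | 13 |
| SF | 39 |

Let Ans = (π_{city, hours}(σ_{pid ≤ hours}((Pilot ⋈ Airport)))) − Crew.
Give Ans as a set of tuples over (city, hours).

Natural join on pid: {(31, 29, 11, DC), (31, 29, 11, NYC), (31, 29, 11, SEA), (31, 37, 18, DC), (31, 37, 18, NYC), (31, 37, 18, SEA), (34, 21, 38, MIA), (6, 13, 40, LA), (6, 13, 40, SF), (6, 17, 25, LA), (6, 17, 25, SF)}
σ[pid ≤ hours]: keep tuples satisfying pid ≤ hours → {(31, 37, 18, DC), (31, 37, 18, NYC), (31, 37, 18, SEA), (6, 13, 40, LA), (6, 13, 40, SF), (6, 17, 25, LA), (6, 17, 25, SF)}
Keep only column(s) city, hours: {(DC, 37), (LA, 13), (LA, 17), (NYC, 37), (SEA, 37), (SF, 13), (SF, 17)}
Difference: {(DC, 37), (LA, 13), (LA, 17), (NYC, 37), (SEA, 37), (SF, 13), (SF, 17)} with {(ATL, 11), (ATL, 23), (BOS, 35), (BOS, 38), (BOS, 6), (DC, 37), (SF, 13), (SF, 39)} → {(LA, 13), (LA, 17), (NYC, 37), (SEA, 37), (SF, 17)}

{(LA, 13), (LA, 17), (NYC, 37), (SEA, 37), (SF, 17)}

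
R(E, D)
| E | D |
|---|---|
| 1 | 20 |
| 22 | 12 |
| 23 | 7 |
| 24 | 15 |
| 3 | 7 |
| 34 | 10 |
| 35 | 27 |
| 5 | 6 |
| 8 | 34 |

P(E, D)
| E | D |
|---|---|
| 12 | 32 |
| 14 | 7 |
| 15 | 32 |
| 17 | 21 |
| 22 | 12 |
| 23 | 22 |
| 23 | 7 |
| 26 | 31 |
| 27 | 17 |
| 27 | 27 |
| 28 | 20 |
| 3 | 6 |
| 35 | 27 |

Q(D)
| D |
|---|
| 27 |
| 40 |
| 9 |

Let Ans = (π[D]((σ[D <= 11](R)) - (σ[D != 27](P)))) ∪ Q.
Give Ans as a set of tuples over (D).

{10, 27, 40, 6, 7, 9}

σ[D <= 11]: keep tuples satisfying D <= 11 → {(23, 7), (3, 7), (34, 10), (5, 6)}
σ[D != 27]: keep tuples satisfying D != 27 → {(12, 32), (14, 7), (15, 32), (17, 21), (22, 12), (23, 22), (23, 7), (26, 31), (27, 17), (28, 20), (3, 6)}
Taking the difference: {(3, 7), (34, 10), (5, 6)}
Keep only column(s) D: {10, 6, 7}
Taking the union: {10, 27, 40, 6, 7, 9}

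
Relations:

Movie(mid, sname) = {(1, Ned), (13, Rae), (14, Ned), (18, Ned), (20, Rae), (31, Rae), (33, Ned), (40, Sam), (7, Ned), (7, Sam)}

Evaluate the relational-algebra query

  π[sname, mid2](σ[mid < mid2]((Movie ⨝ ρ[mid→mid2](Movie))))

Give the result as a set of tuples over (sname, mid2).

{(Ned, 14), (Ned, 18), (Ned, 33), (Ned, 7), (Rae, 20), (Rae, 31), (Sam, 40)}

ρ[mid→mid2]: schema becomes (mid2, sname); tuples unchanged.
Natural join on sname: {(1, Ned, 1), (1, Ned, 14), (1, Ned, 18), (1, Ned, 33), (1, Ned, 7), (13, Rae, 13), (13, Rae, 20), (13, Rae, 31), (14, Ned, 1), (14, Ned, 14), (14, Ned, 18), (14, Ned, 33), (14, Ned, 7), (18, Ned, 1), (18, Ned, 14), (18, Ned, 18), (18, Ned, 33), (18, Ned, 7), (20, Rae, 13), (20, Rae, 20), (20, Rae, 31), (31, Rae, 13), (31, Rae, 20), (31, Rae, 31), (33, Ned, 1), (33, Ned, 14), (33, Ned, 18), (33, Ned, 33), (33, Ned, 7), (40, Sam, 40), (40, Sam, 7), (7, Ned, 1), (7, Ned, 14), (7, Ned, 18), (7, Ned, 33), (7, Ned, 7), (7, Sam, 40), (7, Sam, 7)}
Apply σ_{mid < mid2}; surviving tuples: {(1, Ned, 14), (1, Ned, 18), (1, Ned, 33), (1, Ned, 7), (13, Rae, 20), (13, Rae, 31), (14, Ned, 18), (14, Ned, 33), (18, Ned, 33), (20, Rae, 31), (7, Ned, 14), (7, Ned, 18), (7, Ned, 33), (7, Sam, 40)}
Projecting to sname, mid2 (7 duplicate(s) eliminated): {(Ned, 14), (Ned, 18), (Ned, 33), (Ned, 7), (Rae, 20), (Rae, 31), (Sam, 40)}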